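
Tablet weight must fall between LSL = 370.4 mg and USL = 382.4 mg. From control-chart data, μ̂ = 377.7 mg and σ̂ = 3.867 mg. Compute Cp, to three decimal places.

Cp = (USL − LSL) / (6σ̂) = (382.4 − 370.4) / (6 × 3.867) = 12.0000 / 23.2020 = 0.5172

0.517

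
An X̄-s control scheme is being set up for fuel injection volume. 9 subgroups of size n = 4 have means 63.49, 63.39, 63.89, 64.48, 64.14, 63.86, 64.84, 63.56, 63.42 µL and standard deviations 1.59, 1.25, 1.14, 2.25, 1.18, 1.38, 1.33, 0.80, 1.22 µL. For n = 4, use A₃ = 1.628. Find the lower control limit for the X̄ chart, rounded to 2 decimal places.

X̄̄ = (63.49 + 63.39 + 63.89 + 64.48 + 64.14 + 63.86 + 64.84 + 63.56 + 63.42) / 9 = 63.8967
s̄ = (1.59 + 1.25 + 1.14 + 2.25 + 1.18 + 1.38 + 1.33 + 0.80 + 1.22) / 9 = 1.3489
LCL = X̄̄ − A₃·s̄ = 63.8967 − 1.628 × 1.3489 = 61.7007

61.70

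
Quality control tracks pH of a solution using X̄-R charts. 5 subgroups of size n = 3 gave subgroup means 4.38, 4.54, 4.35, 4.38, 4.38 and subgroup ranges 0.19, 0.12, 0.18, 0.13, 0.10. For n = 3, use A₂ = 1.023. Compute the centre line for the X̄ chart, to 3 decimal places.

4.406

X̄̄ = (4.38 + 4.54 + 4.35 + 4.38 + 4.38) / 5 = 22.0300 / 5 = 4.4060
CL = X̄̄ = 4.4060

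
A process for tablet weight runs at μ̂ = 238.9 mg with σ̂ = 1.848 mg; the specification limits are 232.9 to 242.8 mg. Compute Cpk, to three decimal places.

0.703

Cpu = (USL − μ̂) / (3σ̂) = (242.8 − 238.9) / (3 × 1.848) = 0.7035; Cpl = (μ̂ − LSL) / (3σ̂) = (238.9 − 232.9) / (3 × 1.848) = 1.0823; Cpk = min(Cpu, Cpl) = 0.7035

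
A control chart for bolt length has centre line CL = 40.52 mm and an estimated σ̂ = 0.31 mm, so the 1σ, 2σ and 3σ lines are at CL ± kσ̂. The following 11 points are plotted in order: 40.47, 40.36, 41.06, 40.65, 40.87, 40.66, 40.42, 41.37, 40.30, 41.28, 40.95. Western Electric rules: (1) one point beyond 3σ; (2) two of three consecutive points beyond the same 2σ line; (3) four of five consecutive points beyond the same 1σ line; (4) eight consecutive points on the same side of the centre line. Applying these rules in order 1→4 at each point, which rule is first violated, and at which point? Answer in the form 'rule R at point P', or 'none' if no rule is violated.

Zone of each point (C = within 1σ̂, B = 1σ̂–2σ̂, A = 2σ̂–3σ̂, * = beyond 3σ̂; sign = side of CL): 1:-C, 2:-C, 3:+B, 4:+C, 5:+B, 6:+C, 7:-C, 8:+A, 9:-C, 10:+A, 11:+B
Rule 2 (two of three consecutive points beyond the same 2σ limit) is satisfied at point 10.

rule 2 at point 10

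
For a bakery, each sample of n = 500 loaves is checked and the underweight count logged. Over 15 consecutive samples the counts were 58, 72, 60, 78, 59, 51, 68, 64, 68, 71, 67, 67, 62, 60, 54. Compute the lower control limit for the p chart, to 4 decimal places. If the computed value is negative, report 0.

p̄ = Σdᵢ / (k·n) = 959 / (15 × 500) = 0.12787
LCL = p̄ − 3·√(p̄(1−p̄)/n) = 0.12787 − 3 × 0.01493 = 0.08306

0.0831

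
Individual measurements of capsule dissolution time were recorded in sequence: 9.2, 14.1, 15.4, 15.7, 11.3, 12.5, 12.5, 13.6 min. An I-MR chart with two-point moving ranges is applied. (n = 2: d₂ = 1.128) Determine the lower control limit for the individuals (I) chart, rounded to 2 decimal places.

8.02

X̄ = (9.2 + 14.1 + 15.4 + 15.7 + 11.3 + 12.5 + 12.5 + 13.6) / 8 = 13.0375
Moving ranges: 4.9, 1.3, 0.3, 4.4, 1.2, 0.0, 1.1; M̄R̄ = 13.2000 / 7 = 1.8857
LCL = X̄ − 3·M̄R̄/d₂ = 13.0375 − 3 × 1.8857 / 1.128 = 8.0223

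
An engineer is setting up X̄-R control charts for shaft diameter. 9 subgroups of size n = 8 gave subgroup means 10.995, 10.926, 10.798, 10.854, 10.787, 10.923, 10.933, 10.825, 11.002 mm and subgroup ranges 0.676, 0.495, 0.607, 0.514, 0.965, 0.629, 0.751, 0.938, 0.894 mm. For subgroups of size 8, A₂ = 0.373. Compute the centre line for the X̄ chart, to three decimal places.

X̄̄ = (10.995 + 10.926 + 10.798 + 10.854 + 10.787 + 10.923 + 10.933 + 10.825 + 11.002) / 9 = 98.0430 / 9 = 10.8937
CL = X̄̄ = 10.8937

10.894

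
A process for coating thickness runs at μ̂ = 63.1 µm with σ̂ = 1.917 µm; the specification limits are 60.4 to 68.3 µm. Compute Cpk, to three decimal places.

Cpu = (USL − μ̂) / (3σ̂) = (68.3 − 63.1) / (3 × 1.917) = 0.9042; Cpl = (μ̂ − LSL) / (3σ̂) = (63.1 − 60.4) / (3 × 1.917) = 0.4695; Cpk = min(Cpu, Cpl) = 0.4695

0.469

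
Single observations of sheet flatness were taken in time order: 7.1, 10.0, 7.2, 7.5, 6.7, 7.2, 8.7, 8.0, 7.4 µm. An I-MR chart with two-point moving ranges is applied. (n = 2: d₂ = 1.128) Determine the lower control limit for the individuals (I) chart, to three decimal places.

X̄ = (7.1 + 10.0 + 7.2 + 7.5 + 6.7 + 7.2 + 8.7 + 8.0 + 7.4) / 9 = 7.7556
Moving ranges: 2.9, 2.8, 0.3, 0.8, 0.5, 1.5, 0.7, 0.6; M̄R̄ = 10.1000 / 8 = 1.2625
LCL = X̄ − 3·M̄R̄/d₂ = 7.7556 − 3 × 1.2625 / 1.128 = 4.3978

4.398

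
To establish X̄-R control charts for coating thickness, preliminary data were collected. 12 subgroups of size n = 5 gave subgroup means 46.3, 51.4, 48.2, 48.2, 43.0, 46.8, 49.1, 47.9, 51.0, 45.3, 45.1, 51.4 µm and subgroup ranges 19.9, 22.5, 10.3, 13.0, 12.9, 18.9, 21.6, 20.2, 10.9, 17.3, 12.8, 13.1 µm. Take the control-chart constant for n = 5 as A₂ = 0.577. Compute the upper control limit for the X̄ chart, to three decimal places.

57.108

X̄̄ = (46.3 + 51.4 + 48.2 + 48.2 + 43.0 + 46.8 + 49.1 + 47.9 + 51.0 + 45.3 + 45.1 + 51.4) / 12 = 573.7000 / 12 = 47.8083
R̄ = (19.9 + 22.5 + 10.3 + 13.0 + 12.9 + 18.9 + 21.6 + 20.2 + 10.9 + 17.3 + 12.8 + 13.1) / 12 = 193.4000 / 12 = 16.1167
UCL = X̄̄ + A₂·R̄ = 47.8083 + 0.577 × 16.1167 = 57.1077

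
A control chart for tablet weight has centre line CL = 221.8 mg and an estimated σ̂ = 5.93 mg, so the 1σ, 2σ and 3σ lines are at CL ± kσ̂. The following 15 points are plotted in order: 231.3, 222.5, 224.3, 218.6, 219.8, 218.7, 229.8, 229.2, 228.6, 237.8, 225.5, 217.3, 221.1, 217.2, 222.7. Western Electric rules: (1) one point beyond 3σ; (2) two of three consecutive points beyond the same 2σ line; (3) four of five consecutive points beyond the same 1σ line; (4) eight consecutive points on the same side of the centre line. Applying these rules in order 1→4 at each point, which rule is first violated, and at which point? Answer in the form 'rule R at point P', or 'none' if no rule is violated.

Zone of each point (C = within 1σ̂, B = 1σ̂–2σ̂, A = 2σ̂–3σ̂, * = beyond 3σ̂; sign = side of CL): 1:+B, 2:+C, 3:+C, 4:-C, 5:-C, 6:-C, 7:+B, 8:+B, 9:+B, 10:+A, 11:+C, 12:-C, 13:-C, 14:-C, 15:+C
Rule 3 (four of five consecutive points beyond the same 1σ limit) is satisfied at point 10.

rule 3 at point 10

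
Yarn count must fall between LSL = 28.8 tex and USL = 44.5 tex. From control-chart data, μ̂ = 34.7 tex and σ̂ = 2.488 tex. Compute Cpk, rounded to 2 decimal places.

Cpu = (USL − μ̂) / (3σ̂) = (44.5 − 34.7) / (3 × 2.488) = 1.3130; Cpl = (μ̂ − LSL) / (3σ̂) = (34.7 − 28.8) / (3 × 2.488) = 0.7905; Cpk = min(Cpu, Cpl) = 0.7905

0.79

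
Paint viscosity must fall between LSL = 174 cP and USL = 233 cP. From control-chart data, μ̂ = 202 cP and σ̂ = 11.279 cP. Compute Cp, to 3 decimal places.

Cp = (USL − LSL) / (6σ̂) = (233 − 174) / (6 × 11.279) = 59.0000 / 67.6740 = 0.8718

0.872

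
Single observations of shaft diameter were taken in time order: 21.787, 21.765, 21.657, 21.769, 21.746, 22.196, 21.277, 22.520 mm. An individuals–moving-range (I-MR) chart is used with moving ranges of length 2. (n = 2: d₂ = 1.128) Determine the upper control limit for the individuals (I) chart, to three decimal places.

X̄ = (21.787 + 21.765 + 21.657 + 21.769 + 21.746 + 22.196 + 21.277 + 22.520) / 8 = 21.8396
Moving ranges: 0.022, 0.108, 0.112, 0.023, 0.450, 0.919, 1.243; M̄R̄ = 2.8770 / 7 = 0.4110
UCL = X̄ + 3·M̄R̄/d₂ = 21.8396 + 3 × 0.4110 / 1.128 = 22.9327

22.933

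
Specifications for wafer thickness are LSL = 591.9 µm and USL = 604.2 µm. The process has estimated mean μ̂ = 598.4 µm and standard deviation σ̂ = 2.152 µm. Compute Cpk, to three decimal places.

Cpu = (USL − μ̂) / (3σ̂) = (604.2 − 598.4) / (3 × 2.152) = 0.8984; Cpl = (μ̂ − LSL) / (3σ̂) = (598.4 − 591.9) / (3 × 2.152) = 1.0068; Cpk = min(Cpu, Cpl) = 0.8984

0.898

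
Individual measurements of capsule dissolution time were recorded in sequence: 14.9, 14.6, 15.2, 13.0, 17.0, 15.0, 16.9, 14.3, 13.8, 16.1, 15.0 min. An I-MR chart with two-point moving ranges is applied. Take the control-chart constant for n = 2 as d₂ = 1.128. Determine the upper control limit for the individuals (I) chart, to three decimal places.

19.727

X̄ = (14.9 + 14.6 + 15.2 + 13.0 + 17.0 + 15.0 + 16.9 + 14.3 + 13.8 + 16.1 + 15.0) / 11 = 15.0727
Moving ranges: 0.3, 0.6, 2.2, 4.0, 2.0, 1.9, 2.6, 0.5, 2.3, 1.1; M̄R̄ = 17.5000 / 10 = 1.7500
UCL = X̄ + 3·M̄R̄/d₂ = 15.0727 + 3 × 1.7500 / 1.128 = 19.7270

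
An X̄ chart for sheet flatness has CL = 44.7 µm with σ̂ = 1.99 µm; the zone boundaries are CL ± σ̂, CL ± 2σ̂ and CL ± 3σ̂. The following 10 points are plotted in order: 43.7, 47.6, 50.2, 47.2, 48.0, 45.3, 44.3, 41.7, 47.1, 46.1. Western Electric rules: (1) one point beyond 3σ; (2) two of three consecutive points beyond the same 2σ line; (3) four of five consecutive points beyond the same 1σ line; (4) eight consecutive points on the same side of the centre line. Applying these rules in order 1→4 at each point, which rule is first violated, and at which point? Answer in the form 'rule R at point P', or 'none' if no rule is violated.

Zone of each point (C = within 1σ̂, B = 1σ̂–2σ̂, A = 2σ̂–3σ̂, * = beyond 3σ̂; sign = side of CL): 1:-C, 2:+B, 3:+A, 4:+B, 5:+B, 6:+C, 7:-C, 8:-B, 9:+B, 10:+C
Rule 3 (four of five consecutive points beyond the same 1σ limit) is satisfied at point 5.

rule 3 at point 5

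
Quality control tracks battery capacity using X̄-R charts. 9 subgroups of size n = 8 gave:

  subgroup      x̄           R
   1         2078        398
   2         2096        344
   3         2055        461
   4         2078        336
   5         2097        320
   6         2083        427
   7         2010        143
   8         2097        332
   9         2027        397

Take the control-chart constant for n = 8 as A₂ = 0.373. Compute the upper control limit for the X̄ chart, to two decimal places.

2199.88

X̄̄ = (2078 + 2096 + 2055 + 2078 + 2097 + 2083 + 2010 + 2097 + 2027) / 9 = 18621.0000 / 9 = 2069.0000
R̄ = (398 + 344 + 461 + 336 + 320 + 427 + 143 + 332 + 397) / 9 = 3158.0000 / 9 = 350.8889
UCL = X̄̄ + A₂·R̄ = 2069.0000 + 0.373 × 350.8889 = 2199.8816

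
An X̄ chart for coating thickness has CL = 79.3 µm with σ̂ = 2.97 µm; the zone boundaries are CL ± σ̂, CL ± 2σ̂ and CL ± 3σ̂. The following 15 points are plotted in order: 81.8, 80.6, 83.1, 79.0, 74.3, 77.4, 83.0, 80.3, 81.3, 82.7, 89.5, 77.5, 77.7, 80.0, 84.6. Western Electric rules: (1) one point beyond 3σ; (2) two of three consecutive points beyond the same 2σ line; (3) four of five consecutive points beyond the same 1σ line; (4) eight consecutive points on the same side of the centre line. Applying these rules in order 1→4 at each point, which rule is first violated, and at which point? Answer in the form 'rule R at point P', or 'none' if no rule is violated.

rule 1 at point 11

Zone of each point (C = within 1σ̂, B = 1σ̂–2σ̂, A = 2σ̂–3σ̂, * = beyond 3σ̂; sign = side of CL): 1:+C, 2:+C, 3:+B, 4:-C, 5:-B, 6:-C, 7:+B, 8:+C, 9:+C, 10:+B, 11:+*, 12:-C, 13:-C, 14:+C, 15:+B
Rule 1 (one point beyond the 3σ limits) is satisfied at point 11.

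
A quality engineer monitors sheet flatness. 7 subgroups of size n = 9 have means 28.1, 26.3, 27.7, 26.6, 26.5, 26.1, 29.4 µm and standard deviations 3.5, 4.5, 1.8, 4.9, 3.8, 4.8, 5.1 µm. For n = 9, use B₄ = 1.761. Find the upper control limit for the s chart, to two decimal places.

7.14

s̄ = (3.5 + 4.5 + 1.8 + 4.9 + 3.8 + 4.8 + 5.1) / 7 = 4.0571
UCL_s = B₄·s̄ = 1.761 × 4.0571 = 7.1446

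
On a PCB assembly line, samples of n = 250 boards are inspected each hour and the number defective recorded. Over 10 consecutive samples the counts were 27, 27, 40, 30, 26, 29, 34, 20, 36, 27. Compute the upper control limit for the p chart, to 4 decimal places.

0.1797

p̄ = Σdᵢ / (k·n) = 296 / (10 × 250) = 0.11840
UCL = p̄ + 3·√(p̄(1−p̄)/n) = 0.11840 + 3 × √(0.11840×0.88160/250) = 0.11840 + 3 × 0.02043 = 0.17970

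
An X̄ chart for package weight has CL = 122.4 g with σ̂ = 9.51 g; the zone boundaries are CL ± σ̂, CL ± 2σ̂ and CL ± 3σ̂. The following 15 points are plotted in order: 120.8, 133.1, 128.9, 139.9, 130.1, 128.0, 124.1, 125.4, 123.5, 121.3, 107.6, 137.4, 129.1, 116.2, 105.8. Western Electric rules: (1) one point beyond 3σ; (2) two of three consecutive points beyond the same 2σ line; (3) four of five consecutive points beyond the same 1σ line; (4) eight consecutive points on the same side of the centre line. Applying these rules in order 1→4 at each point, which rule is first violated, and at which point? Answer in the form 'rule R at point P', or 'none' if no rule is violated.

rule 4 at point 9

Zone of each point (C = within 1σ̂, B = 1σ̂–2σ̂, A = 2σ̂–3σ̂, * = beyond 3σ̂; sign = side of CL): 1:-C, 2:+B, 3:+C, 4:+B, 5:+C, 6:+C, 7:+C, 8:+C, 9:+C, 10:-C, 11:-B, 12:+B, 13:+C, 14:-C, 15:-B
Rule 4 (eight consecutive points on the same side of the centre line) is satisfied at point 9.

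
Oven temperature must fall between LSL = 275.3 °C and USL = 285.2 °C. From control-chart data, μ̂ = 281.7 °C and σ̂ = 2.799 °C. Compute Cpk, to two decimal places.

Cpu = (USL − μ̂) / (3σ̂) = (285.2 − 281.7) / (3 × 2.799) = 0.4168; Cpl = (μ̂ − LSL) / (3σ̂) = (281.7 − 275.3) / (3 × 2.799) = 0.7622; Cpk = min(Cpu, Cpl) = 0.4168

0.42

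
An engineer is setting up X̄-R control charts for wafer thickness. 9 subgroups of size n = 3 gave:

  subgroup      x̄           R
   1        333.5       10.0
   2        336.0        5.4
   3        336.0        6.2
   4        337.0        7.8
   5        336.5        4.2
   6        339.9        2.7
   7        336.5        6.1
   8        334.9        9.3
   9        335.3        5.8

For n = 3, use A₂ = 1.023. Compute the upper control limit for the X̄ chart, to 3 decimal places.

X̄̄ = (333.5 + 336.0 + 336.0 + 337.0 + 336.5 + 339.9 + 336.5 + 334.9 + 335.3) / 9 = 3025.6000 / 9 = 336.1778
R̄ = (10.0 + 5.4 + 6.2 + 7.8 + 4.2 + 2.7 + 6.1 + 9.3 + 5.8) / 9 = 57.5000 / 9 = 6.3889
UCL = X̄̄ + A₂·R̄ = 336.1778 + 1.023 × 6.3889 = 342.7136

342.714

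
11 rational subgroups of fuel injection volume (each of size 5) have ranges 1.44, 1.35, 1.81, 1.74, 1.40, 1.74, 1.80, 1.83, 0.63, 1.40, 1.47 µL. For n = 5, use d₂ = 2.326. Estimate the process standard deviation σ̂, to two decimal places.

0.65

R̄ = (1.44 + 1.35 + 1.81 + 1.74 + 1.40 + 1.74 + 1.80 + 1.83 + 0.63 + 1.40 + 1.47) / 11 = 1.5100
σ̂ = R̄ / d₂ = 1.5100 / 2.326 = 0.6492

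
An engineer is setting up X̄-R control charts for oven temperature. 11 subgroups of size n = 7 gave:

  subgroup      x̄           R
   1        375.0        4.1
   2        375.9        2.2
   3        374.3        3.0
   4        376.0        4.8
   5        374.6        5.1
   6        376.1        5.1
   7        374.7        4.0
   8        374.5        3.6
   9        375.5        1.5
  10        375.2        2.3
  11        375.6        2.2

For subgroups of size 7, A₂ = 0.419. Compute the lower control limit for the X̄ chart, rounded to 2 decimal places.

373.77

X̄̄ = (375.0 + 375.9 + 374.3 + 376.0 + 374.6 + 376.1 + 374.7 + 374.5 + 375.5 + 375.2 + 375.6) / 11 = 4127.4000 / 11 = 375.2182
R̄ = (4.1 + 2.2 + 3.0 + 4.8 + 5.1 + 5.1 + 4.0 + 3.6 + 1.5 + 2.3 + 2.2) / 11 = 37.9000 / 11 = 3.4455
LCL = X̄̄ − A₂·R̄ = 375.2182 − 0.419 × 3.4455 = 373.7745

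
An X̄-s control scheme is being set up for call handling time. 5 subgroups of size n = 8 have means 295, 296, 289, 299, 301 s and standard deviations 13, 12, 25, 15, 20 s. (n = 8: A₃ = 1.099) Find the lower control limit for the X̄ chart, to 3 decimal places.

X̄̄ = (295 + 296 + 289 + 299 + 301) / 5 = 296.0000
s̄ = (13 + 12 + 25 + 15 + 20) / 5 = 17.0000
LCL = X̄̄ − A₃·s̄ = 296.0000 − 1.099 × 17.0000 = 277.3170

277.317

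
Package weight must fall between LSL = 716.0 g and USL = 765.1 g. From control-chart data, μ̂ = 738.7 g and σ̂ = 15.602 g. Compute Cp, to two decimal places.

0.52

Cp = (USL − LSL) / (6σ̂) = (765.1 − 716.0) / (6 × 15.602) = 49.1000 / 93.6120 = 0.5245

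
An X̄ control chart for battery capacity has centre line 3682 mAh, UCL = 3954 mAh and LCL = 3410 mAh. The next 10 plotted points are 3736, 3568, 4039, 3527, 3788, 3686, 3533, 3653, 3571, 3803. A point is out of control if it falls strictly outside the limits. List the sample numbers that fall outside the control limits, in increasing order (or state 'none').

3

Compare each point to [3410, 3954]: sample 3 = 4039 > UCL.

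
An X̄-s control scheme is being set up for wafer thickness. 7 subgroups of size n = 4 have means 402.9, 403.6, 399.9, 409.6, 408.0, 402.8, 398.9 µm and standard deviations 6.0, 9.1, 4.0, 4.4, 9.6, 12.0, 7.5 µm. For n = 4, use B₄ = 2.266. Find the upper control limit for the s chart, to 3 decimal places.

s̄ = (6.0 + 9.1 + 4.0 + 4.4 + 9.6 + 12.0 + 7.5) / 7 = 7.5143
UCL_s = B₄·s̄ = 2.266 × 7.5143 = 17.0274

17.027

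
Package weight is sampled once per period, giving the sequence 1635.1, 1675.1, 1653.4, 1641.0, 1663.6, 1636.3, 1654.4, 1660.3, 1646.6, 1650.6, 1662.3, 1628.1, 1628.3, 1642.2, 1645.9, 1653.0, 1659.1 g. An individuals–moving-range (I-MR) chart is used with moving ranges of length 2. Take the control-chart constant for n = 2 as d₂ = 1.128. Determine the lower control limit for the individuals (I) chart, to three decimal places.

X̄ = (1635.1 + 1675.1 + 1653.4 + 1641.0 + 1663.6 + 1636.3 + 1654.4 + 1660.3 + 1646.6 + 1650.6 + 1662.3 + 1628.1 + 1628.3 + 1642.2 + 1645.9 + 1653.0 + 1659.1) / 17 = 1649.1353
Moving ranges: 40.0, 21.7, 12.4, 22.6, 27.3, 18.1, 5.9, 13.7, 4.0, 11.7, 34.2, 0.2, 13.9, 3.7, 7.1, 6.1; M̄R̄ = 242.6000 / 16 = 15.1625
LCL = X̄ − 3·M̄R̄/d₂ = 1649.1353 − 3 × 15.1625 / 1.128 = 1608.8095

1608.809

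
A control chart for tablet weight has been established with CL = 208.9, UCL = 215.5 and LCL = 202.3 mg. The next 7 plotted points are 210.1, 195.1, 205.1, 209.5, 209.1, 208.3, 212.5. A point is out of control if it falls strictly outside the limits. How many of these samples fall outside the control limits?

1

Compare each point to [202.3, 215.5]: sample 2 = 195.1 < LCL.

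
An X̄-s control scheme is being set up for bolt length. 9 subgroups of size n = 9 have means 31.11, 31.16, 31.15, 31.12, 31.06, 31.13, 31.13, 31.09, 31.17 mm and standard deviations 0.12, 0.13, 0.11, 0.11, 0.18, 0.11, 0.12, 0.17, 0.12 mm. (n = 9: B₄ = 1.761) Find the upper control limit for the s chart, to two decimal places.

s̄ = (0.12 + 0.13 + 0.11 + 0.11 + 0.18 + 0.11 + 0.12 + 0.17 + 0.12) / 9 = 0.1300
UCL_s = B₄·s̄ = 1.761 × 0.1300 = 0.2289

0.23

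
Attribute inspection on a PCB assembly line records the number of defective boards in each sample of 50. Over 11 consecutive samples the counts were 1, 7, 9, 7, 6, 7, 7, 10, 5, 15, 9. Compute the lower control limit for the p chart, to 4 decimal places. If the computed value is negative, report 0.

p̄ = Σdᵢ / (k·n) = 83 / (11 × 50) = 0.15091
LCL = p̄ − 3·√(p̄(1−p̄)/n) = 0.15091 − 3 × 0.05062 = -0.00096 → 0 (negative, so LCL = 0)

0.0000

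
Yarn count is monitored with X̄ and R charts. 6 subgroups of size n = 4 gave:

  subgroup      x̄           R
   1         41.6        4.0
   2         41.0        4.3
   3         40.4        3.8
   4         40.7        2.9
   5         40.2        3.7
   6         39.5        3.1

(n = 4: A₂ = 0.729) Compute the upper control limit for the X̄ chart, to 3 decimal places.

43.215

X̄̄ = (41.6 + 41.0 + 40.4 + 40.7 + 40.2 + 39.5) / 6 = 243.4000 / 6 = 40.5667
R̄ = (4.0 + 4.3 + 3.8 + 2.9 + 3.7 + 3.1) / 6 = 21.8000 / 6 = 3.6333
UCL = X̄̄ + A₂·R̄ = 40.5667 + 0.729 × 3.6333 = 43.2154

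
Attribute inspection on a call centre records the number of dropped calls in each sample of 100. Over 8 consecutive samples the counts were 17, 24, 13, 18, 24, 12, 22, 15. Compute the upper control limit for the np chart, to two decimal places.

29.68

p̄ = Σdᵢ / (k·n) = 145 / (8 × 100) = 0.18125
UCL = np̄ + 3·√(np̄(1−p̄)) = 18.1250 + 3 × √(18.1250×0.81875) = 18.1250 + 3 × 3.8523 = 29.6818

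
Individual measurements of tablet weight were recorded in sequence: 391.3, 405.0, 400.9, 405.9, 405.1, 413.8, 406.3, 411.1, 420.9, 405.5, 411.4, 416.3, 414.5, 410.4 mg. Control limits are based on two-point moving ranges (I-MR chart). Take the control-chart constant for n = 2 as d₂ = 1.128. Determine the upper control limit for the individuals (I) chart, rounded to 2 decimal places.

X̄ = (391.3 + 405.0 + 400.9 + 405.9 + 405.1 + 413.8 + 406.3 + 411.1 + 420.9 + 405.5 + 411.4 + 416.3 + 414.5 + 410.4) / 14 = 408.4571
Moving ranges: 13.7, 4.1, 5.0, 0.8, 8.7, 7.5, 4.8, 9.8, 15.4, 5.9, 4.9, 1.8, 4.1; M̄R̄ = 86.5000 / 13 = 6.6538
UCL = X̄ + 3·M̄R̄/d₂ = 408.4571 + 3 × 6.6538 / 1.128 = 426.1535

426.15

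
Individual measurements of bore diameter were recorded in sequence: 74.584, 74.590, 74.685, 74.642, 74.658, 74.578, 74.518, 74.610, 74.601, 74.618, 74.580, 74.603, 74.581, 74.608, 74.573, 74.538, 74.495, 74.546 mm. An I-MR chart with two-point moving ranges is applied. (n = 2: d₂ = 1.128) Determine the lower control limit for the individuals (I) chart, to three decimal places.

X̄ = (74.584 + 74.590 + 74.685 + 74.642 + 74.658 + 74.578 + 74.518 + 74.610 + 74.601 + 74.618 + 74.580 + 74.603 + 74.581 + 74.608 + 74.573 + 74.538 + 74.495 + 74.546) / 18 = 74.5893
Moving ranges: 0.006, 0.095, 0.043, 0.016, 0.080, 0.060, 0.092, 0.009, 0.017, 0.038, 0.023, 0.022, 0.027, 0.035, 0.035, 0.043, 0.051; M̄R̄ = 0.6920 / 17 = 0.0407
LCL = X̄ − 3·M̄R̄/d₂ = 74.5893 − 3 × 0.0407 / 1.128 = 74.4811

74.481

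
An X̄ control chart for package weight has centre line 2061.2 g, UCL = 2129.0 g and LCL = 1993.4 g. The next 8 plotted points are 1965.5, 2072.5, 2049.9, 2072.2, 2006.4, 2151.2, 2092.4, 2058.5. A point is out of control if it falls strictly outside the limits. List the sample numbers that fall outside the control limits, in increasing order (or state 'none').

Compare each point to [1993.4, 2129.0]: sample 1 = 1965.5 < LCL; sample 6 = 2151.2 > UCL.

1, 6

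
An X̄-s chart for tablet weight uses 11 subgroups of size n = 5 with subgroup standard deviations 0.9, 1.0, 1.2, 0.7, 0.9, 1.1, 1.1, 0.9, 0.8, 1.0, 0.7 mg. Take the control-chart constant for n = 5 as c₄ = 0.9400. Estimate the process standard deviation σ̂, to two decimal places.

s̄ = (0.9 + 1.0 + 1.2 + 0.7 + 0.9 + 1.1 + 1.1 + 0.9 + 0.8 + 1.0 + 0.7) / 11 = 0.9364
σ̂ = s̄ / c₄ = 0.9364 / 0.9400 = 0.9961

1.00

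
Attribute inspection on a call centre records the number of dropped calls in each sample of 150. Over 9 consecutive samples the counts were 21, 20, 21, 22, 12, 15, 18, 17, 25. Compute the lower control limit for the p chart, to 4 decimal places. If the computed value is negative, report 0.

p̄ = Σdᵢ / (k·n) = 171 / (9 × 150) = 0.12667
LCL = p̄ − 3·√(p̄(1−p̄)/n) = 0.12667 − 3 × 0.02716 = 0.04520

0.0452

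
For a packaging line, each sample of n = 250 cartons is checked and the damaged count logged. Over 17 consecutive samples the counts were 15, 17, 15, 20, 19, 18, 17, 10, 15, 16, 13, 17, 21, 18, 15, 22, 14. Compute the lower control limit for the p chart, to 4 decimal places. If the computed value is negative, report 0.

0.0191

p̄ = Σdᵢ / (k·n) = 282 / (17 × 250) = 0.06635
LCL = p̄ − 3·√(p̄(1−p̄)/n) = 0.06635 − 3 × 0.01574 = 0.01913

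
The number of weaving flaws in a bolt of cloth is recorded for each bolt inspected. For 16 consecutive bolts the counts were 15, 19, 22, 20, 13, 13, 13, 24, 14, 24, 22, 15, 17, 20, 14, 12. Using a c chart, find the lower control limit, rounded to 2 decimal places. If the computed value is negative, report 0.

c̄ = (15 + 19 + 22 + 20 + 13 + 13 + 13 + 24 + 14 + 24 + 22 + 15 + 17 + 20 + 14 + 12) / 16 = 277 / 16 = 17.3125
LCL = c̄ − 3√c̄ = 17.3125 − 3 × 4.1608 = 4.8300

4.83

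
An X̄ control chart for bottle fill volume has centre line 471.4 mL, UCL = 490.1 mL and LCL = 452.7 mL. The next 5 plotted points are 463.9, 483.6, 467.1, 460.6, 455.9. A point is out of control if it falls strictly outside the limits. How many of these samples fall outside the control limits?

0

All 5 points lie within [452.7, 490.1].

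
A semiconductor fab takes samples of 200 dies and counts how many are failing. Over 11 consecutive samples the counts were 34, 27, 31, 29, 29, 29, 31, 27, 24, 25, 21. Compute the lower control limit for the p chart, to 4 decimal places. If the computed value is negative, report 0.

p̄ = Σdᵢ / (k·n) = 307 / (11 × 200) = 0.13955
LCL = p̄ − 3·√(p̄(1−p̄)/n) = 0.13955 − 3 × 0.02450 = 0.06604

0.0660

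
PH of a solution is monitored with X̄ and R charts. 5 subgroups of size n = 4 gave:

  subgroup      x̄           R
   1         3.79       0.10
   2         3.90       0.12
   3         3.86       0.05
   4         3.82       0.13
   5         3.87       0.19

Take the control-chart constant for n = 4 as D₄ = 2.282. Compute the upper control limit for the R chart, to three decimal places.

0.269

R̄ = (0.10 + 0.12 + 0.05 + 0.13 + 0.19) / 5 = 0.5900 / 5 = 0.1180
UCL_R = D₄·R̄ = 2.282 × 0.1180 = 0.2693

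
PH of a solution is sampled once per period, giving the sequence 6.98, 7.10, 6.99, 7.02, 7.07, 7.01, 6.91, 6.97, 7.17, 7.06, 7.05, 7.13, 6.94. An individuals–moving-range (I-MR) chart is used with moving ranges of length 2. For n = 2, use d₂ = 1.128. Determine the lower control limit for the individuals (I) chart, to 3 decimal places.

6.783

X̄ = (6.98 + 7.10 + 6.99 + 7.02 + 7.07 + 7.01 + 6.91 + 6.97 + 7.17 + 7.06 + 7.05 + 7.13 + 6.94) / 13 = 7.0308
Moving ranges: 0.12, 0.11, 0.03, 0.05, 0.06, 0.10, 0.06, 0.20, 0.11, 0.01, 0.08, 0.19; M̄R̄ = 1.1200 / 12 = 0.0933
LCL = X̄ − 3·M̄R̄/d₂ = 7.0308 − 3 × 0.0933 / 1.128 = 6.7825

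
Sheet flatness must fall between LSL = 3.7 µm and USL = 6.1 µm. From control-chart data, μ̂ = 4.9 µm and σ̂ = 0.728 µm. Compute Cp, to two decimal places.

Cp = (USL − LSL) / (6σ̂) = (6.1 − 3.7) / (6 × 0.728) = 2.4000 / 4.3680 = 0.5495

0.55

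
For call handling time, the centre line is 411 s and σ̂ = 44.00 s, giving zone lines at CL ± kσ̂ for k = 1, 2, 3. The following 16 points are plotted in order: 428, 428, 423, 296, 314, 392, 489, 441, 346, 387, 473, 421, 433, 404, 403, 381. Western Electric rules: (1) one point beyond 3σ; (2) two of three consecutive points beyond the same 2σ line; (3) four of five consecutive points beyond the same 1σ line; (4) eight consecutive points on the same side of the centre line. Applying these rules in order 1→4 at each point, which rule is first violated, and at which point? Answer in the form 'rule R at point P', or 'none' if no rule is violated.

rule 2 at point 5

Zone of each point (C = within 1σ̂, B = 1σ̂–2σ̂, A = 2σ̂–3σ̂, * = beyond 3σ̂; sign = side of CL): 1:+C, 2:+C, 3:+C, 4:-A, 5:-A, 6:-C, 7:+B, 8:+C, 9:-B, 10:-C, 11:+B, 12:+C, 13:+C, 14:-C, 15:-C, 16:-C
Rule 2 (two of three consecutive points beyond the same 2σ limit) is satisfied at point 5.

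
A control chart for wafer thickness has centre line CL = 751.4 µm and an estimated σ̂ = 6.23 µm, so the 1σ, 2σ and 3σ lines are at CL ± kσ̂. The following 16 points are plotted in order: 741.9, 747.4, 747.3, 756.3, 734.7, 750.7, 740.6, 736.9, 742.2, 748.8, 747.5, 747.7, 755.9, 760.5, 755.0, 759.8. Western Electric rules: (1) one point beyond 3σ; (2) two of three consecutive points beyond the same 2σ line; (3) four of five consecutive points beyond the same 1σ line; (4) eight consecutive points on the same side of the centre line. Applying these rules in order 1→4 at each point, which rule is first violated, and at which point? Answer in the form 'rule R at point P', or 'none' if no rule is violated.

Zone of each point (C = within 1σ̂, B = 1σ̂–2σ̂, A = 2σ̂–3σ̂, * = beyond 3σ̂; sign = side of CL): 1:-B, 2:-C, 3:-C, 4:+C, 5:-A, 6:-C, 7:-B, 8:-A, 9:-B, 10:-C, 11:-C, 12:-C, 13:+C, 14:+B, 15:+C, 16:+B
Rule 3 (four of five consecutive points beyond the same 1σ limit) is satisfied at point 9.

rule 3 at point 9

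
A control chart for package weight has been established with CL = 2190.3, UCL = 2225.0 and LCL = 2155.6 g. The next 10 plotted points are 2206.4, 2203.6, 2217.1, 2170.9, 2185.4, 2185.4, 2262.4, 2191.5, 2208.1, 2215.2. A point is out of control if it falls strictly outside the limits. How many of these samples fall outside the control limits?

Compare each point to [2155.6, 2225.0]: sample 7 = 2262.4 > UCL.

1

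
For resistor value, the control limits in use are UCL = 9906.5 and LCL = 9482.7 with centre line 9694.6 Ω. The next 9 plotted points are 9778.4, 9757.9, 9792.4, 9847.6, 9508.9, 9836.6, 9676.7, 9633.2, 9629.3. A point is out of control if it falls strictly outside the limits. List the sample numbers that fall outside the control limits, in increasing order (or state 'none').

All 9 points lie within [9482.7, 9906.5].

none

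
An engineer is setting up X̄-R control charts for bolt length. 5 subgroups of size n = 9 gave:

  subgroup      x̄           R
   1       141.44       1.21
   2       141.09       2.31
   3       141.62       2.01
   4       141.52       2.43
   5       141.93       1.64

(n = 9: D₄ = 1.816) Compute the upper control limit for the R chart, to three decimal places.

R̄ = (1.21 + 2.31 + 2.01 + 2.43 + 1.64) / 5 = 9.6000 / 5 = 1.9200
UCL_R = D₄·R̄ = 1.816 × 1.9200 = 3.4867

3.487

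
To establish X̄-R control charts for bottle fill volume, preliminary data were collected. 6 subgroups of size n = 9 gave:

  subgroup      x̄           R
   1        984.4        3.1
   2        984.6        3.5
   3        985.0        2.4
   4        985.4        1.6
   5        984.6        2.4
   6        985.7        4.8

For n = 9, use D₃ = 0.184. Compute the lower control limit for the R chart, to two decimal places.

0.55

R̄ = (3.1 + 3.5 + 2.4 + 1.6 + 2.4 + 4.8) / 6 = 17.8000 / 6 = 2.9667
LCL_R = D₃·R̄ = 0.184 × 2.9667 = 0.5459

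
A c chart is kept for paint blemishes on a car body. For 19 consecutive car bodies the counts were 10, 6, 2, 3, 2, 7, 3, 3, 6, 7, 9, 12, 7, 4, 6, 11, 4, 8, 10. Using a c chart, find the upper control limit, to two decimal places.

c̄ = (10 + 6 + 2 + 3 + 2 + 7 + 3 + 3 + 6 + 7 + 9 + 12 + 7 + 4 + 6 + 11 + 4 + 8 + 10) / 19 = 120 / 19 = 6.3158
UCL = c̄ + 3√c̄ = 6.3158 + 3 × √6.3158 = 6.3158 + 3 × 2.5131 = 13.8552

13.86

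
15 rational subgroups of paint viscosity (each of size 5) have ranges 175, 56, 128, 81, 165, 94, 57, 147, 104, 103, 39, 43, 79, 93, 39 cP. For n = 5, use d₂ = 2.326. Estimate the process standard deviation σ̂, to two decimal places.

40.21

R̄ = (175 + 56 + 128 + 81 + 165 + 94 + 57 + 147 + 104 + 103 + 39 + 43 + 79 + 93 + 39) / 15 = 93.5333
σ̂ = R̄ / d₂ = 93.5333 / 2.326 = 40.2121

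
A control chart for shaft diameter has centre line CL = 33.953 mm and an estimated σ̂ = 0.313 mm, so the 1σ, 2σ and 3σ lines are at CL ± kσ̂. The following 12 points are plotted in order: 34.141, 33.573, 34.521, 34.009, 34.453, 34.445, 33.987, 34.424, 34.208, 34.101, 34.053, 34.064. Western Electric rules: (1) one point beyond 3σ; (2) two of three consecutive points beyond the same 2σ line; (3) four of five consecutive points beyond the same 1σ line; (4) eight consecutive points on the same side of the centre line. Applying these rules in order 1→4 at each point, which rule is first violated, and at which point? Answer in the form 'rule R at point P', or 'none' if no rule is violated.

rule 4 at point 10

Zone of each point (C = within 1σ̂, B = 1σ̂–2σ̂, A = 2σ̂–3σ̂, * = beyond 3σ̂; sign = side of CL): 1:+C, 2:-B, 3:+B, 4:+C, 5:+B, 6:+B, 7:+C, 8:+B, 9:+C, 10:+C, 11:+C, 12:+C
Rule 4 (eight consecutive points on the same side of the centre line) is satisfied at point 10.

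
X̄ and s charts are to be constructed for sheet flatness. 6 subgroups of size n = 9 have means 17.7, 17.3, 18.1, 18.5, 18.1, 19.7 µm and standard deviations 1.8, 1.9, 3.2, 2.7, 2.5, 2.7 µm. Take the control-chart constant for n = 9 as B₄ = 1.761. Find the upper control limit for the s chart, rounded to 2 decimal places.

s̄ = (1.8 + 1.9 + 3.2 + 2.7 + 2.5 + 2.7) / 6 = 2.4667
UCL_s = B₄·s̄ = 1.761 × 2.4667 = 4.3438

4.34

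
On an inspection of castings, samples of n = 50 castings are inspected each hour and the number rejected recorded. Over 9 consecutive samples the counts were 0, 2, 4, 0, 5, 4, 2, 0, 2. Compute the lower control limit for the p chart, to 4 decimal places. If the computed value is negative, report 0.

p̄ = Σdᵢ / (k·n) = 19 / (9 × 50) = 0.04222
LCL = p̄ − 3·√(p̄(1−p̄)/n) = 0.04222 − 3 × 0.02844 = -0.04310 → 0 (negative, so LCL = 0)

0.0000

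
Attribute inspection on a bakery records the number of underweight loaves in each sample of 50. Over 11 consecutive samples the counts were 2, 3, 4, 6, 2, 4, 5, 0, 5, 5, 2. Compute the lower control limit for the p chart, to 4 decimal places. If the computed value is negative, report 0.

p̄ = Σdᵢ / (k·n) = 38 / (11 × 50) = 0.06909
LCL = p̄ − 3·√(p̄(1−p̄)/n) = 0.06909 − 3 × 0.03587 = -0.03851 → 0 (negative, so LCL = 0)

0.0000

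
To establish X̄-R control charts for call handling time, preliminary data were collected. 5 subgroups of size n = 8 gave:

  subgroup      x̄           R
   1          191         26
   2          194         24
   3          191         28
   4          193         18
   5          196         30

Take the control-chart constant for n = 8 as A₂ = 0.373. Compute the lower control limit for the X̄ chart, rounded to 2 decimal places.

183.60

X̄̄ = (191 + 194 + 191 + 193 + 196) / 5 = 965.0000 / 5 = 193.0000
R̄ = (26 + 24 + 28 + 18 + 30) / 5 = 126.0000 / 5 = 25.2000
LCL = X̄̄ − A₂·R̄ = 193.0000 − 0.373 × 25.2000 = 183.6004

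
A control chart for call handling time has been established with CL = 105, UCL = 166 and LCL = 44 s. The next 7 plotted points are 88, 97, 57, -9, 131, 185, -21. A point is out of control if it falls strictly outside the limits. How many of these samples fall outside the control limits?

3

Compare each point to [44, 166]: sample 4 = -9 < LCL; sample 6 = 185 > UCL; sample 7 = -21 < LCL.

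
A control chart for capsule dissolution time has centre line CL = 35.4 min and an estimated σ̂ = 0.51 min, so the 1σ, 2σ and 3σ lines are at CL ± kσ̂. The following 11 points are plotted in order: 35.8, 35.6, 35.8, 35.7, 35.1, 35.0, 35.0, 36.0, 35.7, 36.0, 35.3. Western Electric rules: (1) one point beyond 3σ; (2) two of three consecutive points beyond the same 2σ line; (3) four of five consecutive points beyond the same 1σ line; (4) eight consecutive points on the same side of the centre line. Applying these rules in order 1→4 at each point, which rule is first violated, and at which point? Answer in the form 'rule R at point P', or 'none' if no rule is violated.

Zone of each point (C = within 1σ̂, B = 1σ̂–2σ̂, A = 2σ̂–3σ̂, * = beyond 3σ̂; sign = side of CL): 1:+C, 2:+C, 3:+C, 4:+C, 5:-C, 6:-C, 7:-C, 8:+B, 9:+C, 10:+B, 11:-C
No rule fires across all 11 points.

none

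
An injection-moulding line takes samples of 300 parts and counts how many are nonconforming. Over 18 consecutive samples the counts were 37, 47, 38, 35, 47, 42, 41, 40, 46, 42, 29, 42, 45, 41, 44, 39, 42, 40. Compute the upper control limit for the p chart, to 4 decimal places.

p̄ = Σdᵢ / (k·n) = 737 / (18 × 300) = 0.13648
UCL = p̄ + 3·√(p̄(1−p̄)/n) = 0.13648 + 3 × √(0.13648×0.86352/300) = 0.13648 + 3 × 0.01982 = 0.19594

0.1959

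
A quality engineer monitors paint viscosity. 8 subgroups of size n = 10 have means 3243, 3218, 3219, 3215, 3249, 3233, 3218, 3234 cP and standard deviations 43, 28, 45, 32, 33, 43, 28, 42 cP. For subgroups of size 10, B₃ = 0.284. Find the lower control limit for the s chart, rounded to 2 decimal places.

10.44

s̄ = (43 + 28 + 45 + 32 + 33 + 43 + 28 + 42) / 8 = 36.7500
LCL_s = B₃·s̄ = 0.284 × 36.7500 = 10.4370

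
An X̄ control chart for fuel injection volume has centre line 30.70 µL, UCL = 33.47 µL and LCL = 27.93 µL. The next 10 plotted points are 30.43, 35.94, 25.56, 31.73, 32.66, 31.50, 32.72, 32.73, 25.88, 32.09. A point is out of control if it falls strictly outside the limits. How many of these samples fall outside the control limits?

3

Compare each point to [27.93, 33.47]: sample 2 = 35.94 > UCL; sample 3 = 25.56 < LCL; sample 9 = 25.88 < LCL.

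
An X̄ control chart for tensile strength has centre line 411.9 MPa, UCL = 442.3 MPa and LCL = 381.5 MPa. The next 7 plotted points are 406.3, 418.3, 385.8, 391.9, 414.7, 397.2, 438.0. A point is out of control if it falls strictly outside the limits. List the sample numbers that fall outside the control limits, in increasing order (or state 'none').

none

All 7 points lie within [381.5, 442.3].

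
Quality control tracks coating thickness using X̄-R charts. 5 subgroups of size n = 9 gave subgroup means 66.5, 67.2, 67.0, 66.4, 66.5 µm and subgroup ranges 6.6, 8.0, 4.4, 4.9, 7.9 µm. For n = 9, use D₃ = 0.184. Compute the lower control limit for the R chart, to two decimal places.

R̄ = (6.6 + 8.0 + 4.4 + 4.9 + 7.9) / 5 = 31.8000 / 5 = 6.3600
LCL_R = D₃·R̄ = 0.184 × 6.3600 = 1.1702

1.17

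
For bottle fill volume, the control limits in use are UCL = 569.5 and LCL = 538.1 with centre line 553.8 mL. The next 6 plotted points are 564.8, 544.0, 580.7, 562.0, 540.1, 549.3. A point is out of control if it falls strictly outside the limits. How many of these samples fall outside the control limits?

1

Compare each point to [538.1, 569.5]: sample 3 = 580.7 > UCL.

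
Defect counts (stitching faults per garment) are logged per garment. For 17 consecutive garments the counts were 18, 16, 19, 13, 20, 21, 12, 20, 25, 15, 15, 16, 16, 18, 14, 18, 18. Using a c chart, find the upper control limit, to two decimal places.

29.77

c̄ = (18 + 16 + 19 + 13 + 20 + 21 + 12 + 20 + 25 + 15 + 15 + 16 + 16 + 18 + 14 + 18 + 18) / 17 = 294 / 17 = 17.2941
UCL = c̄ + 3√c̄ = 17.2941 + 3 × √17.2941 = 17.2941 + 3 × 4.1586 = 29.7700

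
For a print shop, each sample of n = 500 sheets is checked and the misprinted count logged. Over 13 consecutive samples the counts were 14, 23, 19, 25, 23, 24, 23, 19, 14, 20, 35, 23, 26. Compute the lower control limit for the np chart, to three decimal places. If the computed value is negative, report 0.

8.350

p̄ = Σdᵢ / (k·n) = 288 / (13 × 500) = 0.04431
LCL = np̄ − 3·√(np̄(1−p̄)) = 22.1538 − 3 × 4.6013 = 8.3498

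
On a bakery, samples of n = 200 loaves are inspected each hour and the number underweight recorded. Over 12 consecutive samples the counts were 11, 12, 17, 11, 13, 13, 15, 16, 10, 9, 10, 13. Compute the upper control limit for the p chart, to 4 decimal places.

0.1138

p̄ = Σdᵢ / (k·n) = 150 / (12 × 200) = 0.06250
UCL = p̄ + 3·√(p̄(1−p̄)/n) = 0.06250 + 3 × √(0.06250×0.93750/200) = 0.06250 + 3 × 0.01712 = 0.11385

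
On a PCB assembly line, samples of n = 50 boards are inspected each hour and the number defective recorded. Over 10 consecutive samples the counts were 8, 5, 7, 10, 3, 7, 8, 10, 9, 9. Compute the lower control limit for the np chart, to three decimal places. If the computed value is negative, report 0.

p̄ = Σdᵢ / (k·n) = 76 / (10 × 50) = 0.15200
LCL = np̄ − 3·√(np̄(1−p̄)) = 7.6000 − 3 × 2.5387 = -0.0160 → 0 (negative, so LCL = 0)

0.000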